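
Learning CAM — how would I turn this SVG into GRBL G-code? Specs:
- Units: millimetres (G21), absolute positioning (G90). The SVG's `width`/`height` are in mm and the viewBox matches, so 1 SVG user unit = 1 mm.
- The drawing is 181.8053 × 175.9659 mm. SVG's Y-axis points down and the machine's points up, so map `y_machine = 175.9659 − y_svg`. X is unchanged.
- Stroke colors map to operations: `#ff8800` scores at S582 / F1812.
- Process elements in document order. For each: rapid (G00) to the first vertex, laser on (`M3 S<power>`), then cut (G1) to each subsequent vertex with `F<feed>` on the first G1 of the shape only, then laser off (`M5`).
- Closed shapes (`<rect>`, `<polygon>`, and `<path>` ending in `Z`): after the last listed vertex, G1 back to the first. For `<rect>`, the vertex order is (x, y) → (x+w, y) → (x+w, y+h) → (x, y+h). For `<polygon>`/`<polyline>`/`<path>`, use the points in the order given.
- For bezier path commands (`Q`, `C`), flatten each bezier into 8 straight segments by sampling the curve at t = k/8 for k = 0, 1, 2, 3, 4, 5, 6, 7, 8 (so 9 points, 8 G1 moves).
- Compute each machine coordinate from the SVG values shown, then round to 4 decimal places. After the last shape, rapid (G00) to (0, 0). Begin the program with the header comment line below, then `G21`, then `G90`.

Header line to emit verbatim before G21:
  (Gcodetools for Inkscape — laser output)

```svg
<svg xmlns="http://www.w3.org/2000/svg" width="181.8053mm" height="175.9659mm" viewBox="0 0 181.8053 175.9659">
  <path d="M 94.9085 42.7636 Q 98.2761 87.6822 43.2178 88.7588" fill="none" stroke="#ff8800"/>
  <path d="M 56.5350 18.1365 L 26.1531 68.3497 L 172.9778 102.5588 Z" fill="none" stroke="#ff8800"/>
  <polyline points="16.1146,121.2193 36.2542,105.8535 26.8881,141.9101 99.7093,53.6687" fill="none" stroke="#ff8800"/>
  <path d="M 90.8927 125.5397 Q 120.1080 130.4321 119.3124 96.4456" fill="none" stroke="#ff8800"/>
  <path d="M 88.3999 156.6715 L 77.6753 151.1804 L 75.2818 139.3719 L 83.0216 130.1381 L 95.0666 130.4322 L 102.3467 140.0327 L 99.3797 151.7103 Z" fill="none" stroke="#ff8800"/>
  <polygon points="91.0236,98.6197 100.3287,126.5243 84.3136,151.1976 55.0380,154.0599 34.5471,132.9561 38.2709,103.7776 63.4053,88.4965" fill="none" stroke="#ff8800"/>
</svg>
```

(Gcodetools for Inkscape — laser output)
G21
G90
G00 X94.9085 Y133.2023
M3 S582
G1 X94.8375 Y122.6577 F1812
G1 X92.9407 Y113.4831
G1 X89.2181 Y105.6786
G1 X83.6696 Y99.2442
G1 X76.2954 Y94.1798
G1 X67.0953 Y90.4855
G1 X56.0695 Y88.1613
G1 X43.2178 Y87.2071
M5
G00 X56.5350 Y157.8294
M3 S582
G1 X26.1531 Y107.6162 F1812
G1 X172.9778 Y73.4071
G1 X56.5350 Y157.8294
M5
G00 X16.1146 Y54.7466
M3 S582
G1 X36.2542 Y70.1124 F1812
G1 X26.8881 Y34.0558
G1 X99.7093 Y122.2972
M5
G00 X90.8927 Y50.4262
M3 S582
G1 X97.7276 Y49.8106 F1812
G1 X103.6247 Y50.4099
G1 X108.5839 Y52.2242
G1 X112.6053 Y55.2535
G1 X115.6888 Y59.4978
G1 X117.8345 Y64.9570
G1 X119.0424 Y71.6312
G1 X119.3124 Y79.5203
M5
G00 X88.3999 Y19.2944
M3 S582
G1 X77.6753 Y24.7855 F1812
G1 X75.2818 Y36.5940
G1 X83.0216 Y45.8278
G1 X95.0666 Y45.5337
G1 X102.3467 Y35.9332
G1 X99.3797 Y24.2556
G1 X88.3999 Y19.2944
M5
G00 X91.0236 Y77.3462
M3 S582
G1 X100.3287 Y49.4416 F1812
G1 X84.3136 Y24.7683
G1 X55.0380 Y21.9060
G1 X34.5471 Y43.0098
G1 X38.2709 Y72.1883
G1 X63.4053 Y87.4694
G1 X91.0236 Y77.3462
M5
G00 X0.0000 Y0.0000

1 u = 1 mm; y_m = 175.9659 − y.

[1] `<path>` quadratic bezier, #ff8800→score S582 F1812: (94.9085,133.2023) → (94.8375,122.6577) → (92.9407,113.4831) → (89.2181,105.6786) → (83.6696,99.2442) → (76.2954,94.1798) → (67.0953,90.4855) → (56.0695,88.1613) → (43.2178,87.2071)

[2] `<path>` closed polygon, #ff8800→score S582 F1812: (56.5350,157.8294) → (26.1531,107.6162) → (172.9778,73.4071) → (56.5350,157.8294) (closed)

[3] `<polyline>` open polyline, #ff8800→score S582 F1812: (16.1146,54.7466) → (36.2542,70.1124) → (26.8881,34.0558) → (99.7093,122.2972)

[4] `<path>` quadratic bezier, #ff8800→score S582 F1812: (90.8927,50.4262) → (97.7276,49.8106) → (103.6247,50.4099) → (108.5839,52.2242) → (112.6053,55.2535) → (115.6888,59.4978) → (117.8345,64.9570) → (119.0424,71.6312) → (119.3124,79.5203)

[5] `<path>` regular polygon, #ff8800→score S582 F1812: (88.3999,19.2944) → (77.6753,24.7855) → (75.2818,36.5940) → (83.0216,45.8278) → (95.0666,45.5337) → (102.3467,35.9332) → (99.3797,24.2556) → (88.3999,19.2944) (closed)

[6] `<polygon>` regular polygon, #ff8800→score S582 F1812: (91.0236,77.3462) → (100.3287,49.4416) → (84.3136,24.7683) → (55.0380,21.9060) → (34.5471,43.0098) → (38.2709,72.1883) → (63.4053,87.4694) → (91.0236,77.3462) (closed)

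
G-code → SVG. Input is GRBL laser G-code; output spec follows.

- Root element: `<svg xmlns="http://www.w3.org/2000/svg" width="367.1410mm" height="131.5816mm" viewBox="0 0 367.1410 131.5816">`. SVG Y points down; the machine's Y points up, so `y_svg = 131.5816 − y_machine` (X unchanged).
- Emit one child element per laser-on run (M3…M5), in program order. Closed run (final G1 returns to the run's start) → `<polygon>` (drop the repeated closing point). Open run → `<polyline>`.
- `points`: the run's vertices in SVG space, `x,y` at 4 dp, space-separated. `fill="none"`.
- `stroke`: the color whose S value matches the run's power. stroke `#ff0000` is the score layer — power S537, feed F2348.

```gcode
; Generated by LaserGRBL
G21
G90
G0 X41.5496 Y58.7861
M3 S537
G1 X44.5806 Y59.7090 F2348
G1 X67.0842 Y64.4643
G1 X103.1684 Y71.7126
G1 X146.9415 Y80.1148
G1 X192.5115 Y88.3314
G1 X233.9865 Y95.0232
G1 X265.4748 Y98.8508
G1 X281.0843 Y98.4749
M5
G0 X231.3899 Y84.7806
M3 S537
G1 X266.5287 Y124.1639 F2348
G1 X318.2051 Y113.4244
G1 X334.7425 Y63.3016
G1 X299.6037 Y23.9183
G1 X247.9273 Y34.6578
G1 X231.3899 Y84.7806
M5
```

Each laser-on run becomes one SVG element. Flip Y back into SVG space with y_svg = 131.5816 − y_machine. Every run uses S537, so all elements get stroke `#ff0000` (score).

Run 1: The run is open, so emit a `<polyline>` with points (Y-flipped): 41.5496,72.7955 44.5806,71.8726 67.0842,67.1173 103.1684,59.8690 146.9415,51.4668 192.5115,43.2502 233.9865,36.5584 265.4748,32.7308 281.0843,33.1067.

Run 2: The run returns to its start, so emit a `<polygon>` with points (Y-flipped): 231.3899,46.8010 266.5287,7.4177 318.2051,18.1572 334.7425,68.2800 299.6037,107.6633 247.9273,96.9238.

<svg xmlns="http://www.w3.org/2000/svg" width="367.1410mm" height="131.5816mm" viewBox="0 0 367.1410 131.5816">
  <polyline points="41.5496,72.7955 44.5806,71.8726 67.0842,67.1173 103.1684,59.8690 146.9415,51.4668 192.5115,43.2502 233.9865,36.5584 265.4748,32.7308 281.0843,33.1067" fill="none" stroke="#ff0000"/>
  <polygon points="231.3899,46.8010 266.5287,7.4177 318.2051,18.1572 334.7425,68.2800 299.6037,107.6633 247.9273,96.9238" fill="none" stroke="#ff0000"/>
</svg>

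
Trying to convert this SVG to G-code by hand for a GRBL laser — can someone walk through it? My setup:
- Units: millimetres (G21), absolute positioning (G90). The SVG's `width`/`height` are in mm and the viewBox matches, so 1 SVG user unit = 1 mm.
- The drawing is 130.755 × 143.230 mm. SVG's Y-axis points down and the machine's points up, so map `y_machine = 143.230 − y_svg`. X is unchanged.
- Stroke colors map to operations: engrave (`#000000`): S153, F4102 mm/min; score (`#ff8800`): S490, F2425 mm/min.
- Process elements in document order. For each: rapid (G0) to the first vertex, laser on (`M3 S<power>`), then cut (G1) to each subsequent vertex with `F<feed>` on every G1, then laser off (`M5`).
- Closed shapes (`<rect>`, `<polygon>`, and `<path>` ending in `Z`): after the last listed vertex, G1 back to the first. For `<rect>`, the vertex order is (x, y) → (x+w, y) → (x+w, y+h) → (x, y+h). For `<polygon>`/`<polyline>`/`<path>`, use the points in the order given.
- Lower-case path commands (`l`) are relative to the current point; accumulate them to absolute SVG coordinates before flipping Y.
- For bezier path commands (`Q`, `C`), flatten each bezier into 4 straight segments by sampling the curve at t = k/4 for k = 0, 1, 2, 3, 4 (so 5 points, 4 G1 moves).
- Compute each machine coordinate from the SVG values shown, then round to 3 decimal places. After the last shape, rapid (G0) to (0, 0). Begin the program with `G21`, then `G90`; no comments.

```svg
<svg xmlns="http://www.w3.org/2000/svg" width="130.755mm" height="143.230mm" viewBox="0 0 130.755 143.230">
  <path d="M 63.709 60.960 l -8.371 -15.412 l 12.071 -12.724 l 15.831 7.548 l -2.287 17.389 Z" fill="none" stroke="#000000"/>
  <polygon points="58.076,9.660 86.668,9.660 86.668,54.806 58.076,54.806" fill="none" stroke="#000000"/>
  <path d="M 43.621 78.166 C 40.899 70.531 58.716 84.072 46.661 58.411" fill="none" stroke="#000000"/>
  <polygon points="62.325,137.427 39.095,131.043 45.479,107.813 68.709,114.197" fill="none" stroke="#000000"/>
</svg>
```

Since the viewBox matches the mm dimensions, user units are millimetres directly. The only transform is the Y-flip y_m = 143.230 − y_svg.

Shape 1 is a regular polygon drawn with `<path>`. Its stroke #000000 means engrave at S153, F4102. After flipping Y the toolpath is (63.709,82.270) → (55.338,97.682) → (67.409,110.406) → (83.240,102.858) → (80.953,85.469) → (63.709,82.270), returning to the start.

Shape 2 is a rectangle drawn with `<polygon>`. Its stroke #000000 means engrave at S153, F4102. After flipping Y the toolpath is (58.076,133.570) → (86.668,133.570) → (86.668,88.424) → (58.076,88.424) → (58.076,133.570), returning to the start.

Shape 3 is a cubic bezier drawn with `<path>`. Its stroke #000000 means engrave at S153, F4102. After flipping Y the toolpath is (43.621,65.064) → (44.643,67.763) → (48.641,68.182) → (50.889,71.980) → (46.661,84.819).

Shape 4 is a regular polygon drawn with `<polygon>`. Its stroke #000000 means engrave at S153, F4102. After flipping Y the toolpath is (62.325,5.803) → (39.095,12.187) → (45.479,35.417) → (68.709,29.033) → (62.325,5.803), returning to the start.

G21
G90
G0 X63.709 Y82.270
M3 S153
G1 X55.338 Y97.682 F4102
G1 X67.409 Y110.406 F4102
G1 X83.240 Y102.858 F4102
G1 X80.953 Y85.469 F4102
G1 X63.709 Y82.270 F4102
M5
G0 X58.076 Y133.570
M3 S153
G1 X86.668 Y133.570 F4102
G1 X86.668 Y88.424 F4102
G1 X58.076 Y88.424 F4102
G1 X58.076 Y133.570 F4102
M5
G0 X43.621 Y65.064
M3 S153
G1 X44.643 Y67.763 F4102
G1 X48.641 Y68.182 F4102
G1 X50.889 Y71.980 F4102
G1 X46.661 Y84.819 F4102
M5
G0 X62.325 Y5.803
M3 S153
G1 X39.095 Y12.187 F4102
G1 X45.479 Y35.417 F4102
G1 X68.709 Y29.033 F4102
G1 X62.325 Y5.803 F4102
M5
G0 X0.000 Y0.000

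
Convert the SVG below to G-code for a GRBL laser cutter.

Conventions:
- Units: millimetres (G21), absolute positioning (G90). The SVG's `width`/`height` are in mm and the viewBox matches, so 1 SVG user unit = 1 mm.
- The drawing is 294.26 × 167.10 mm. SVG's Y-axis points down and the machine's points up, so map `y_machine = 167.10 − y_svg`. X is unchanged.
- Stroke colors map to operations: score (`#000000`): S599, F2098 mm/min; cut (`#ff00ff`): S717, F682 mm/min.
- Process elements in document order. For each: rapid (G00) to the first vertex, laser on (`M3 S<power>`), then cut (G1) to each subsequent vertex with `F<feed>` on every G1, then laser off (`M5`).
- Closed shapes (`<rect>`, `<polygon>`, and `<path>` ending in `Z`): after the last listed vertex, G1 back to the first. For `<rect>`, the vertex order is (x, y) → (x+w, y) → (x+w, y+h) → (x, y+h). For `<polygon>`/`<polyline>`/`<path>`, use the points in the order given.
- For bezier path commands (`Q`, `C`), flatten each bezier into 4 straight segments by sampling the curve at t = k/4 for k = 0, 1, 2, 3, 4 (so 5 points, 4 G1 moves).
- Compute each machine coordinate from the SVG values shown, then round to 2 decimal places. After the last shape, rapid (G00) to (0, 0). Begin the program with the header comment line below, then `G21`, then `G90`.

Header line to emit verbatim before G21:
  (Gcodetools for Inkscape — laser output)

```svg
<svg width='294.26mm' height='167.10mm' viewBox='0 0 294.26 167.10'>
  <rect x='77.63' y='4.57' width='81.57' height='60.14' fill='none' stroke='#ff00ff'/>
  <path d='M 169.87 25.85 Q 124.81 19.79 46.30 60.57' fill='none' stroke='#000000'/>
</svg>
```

(Gcodetools for Inkscape — laser output)
G21
G90
G00 X77.63 Y162.53
M3 S717
G1 X159.20 Y162.53 F682
G1 X159.20 Y102.39 F682
G1 X77.63 Y102.39 F682
G1 X77.63 Y162.53 F682
M5
G00 X169.87 Y141.25
M3 S599
G1 X145.25 Y141.35 F2098
G1 X116.45 Y135.60 F2098
G1 X83.46 Y123.99 F2098
G1 X46.30 Y106.53 F2098
M5
G00 X0.00 Y0.00

viewBox `0 0 294.26 167.10` with mm width/height → 1 unit = 1 mm. Flip: y_m = 167.10 − y_svg.

**Shape 1** — `<rect>` rectangle, stroke `#ff00ff` → cut (S717, F682). Machine vertices: (77.63,162.53) → (159.20,162.53) → (159.20,102.39) → (77.63,102.39) → (77.63,162.53). Closed: final G1 returns to the first vertex.

**Shape 2** — `<path>` quadratic bezier, stroke `#000000` → score (S599, F2098). Control points (SVG): P0=(169.87,25.85), P1=(124.81,19.79), P2=(46.30,60.57); sampled at t=k/4. Machine vertices: (169.87,141.25) → (145.25,141.35) → (116.45,135.60) → (83.46,123.99) → (46.30,106.53). Open path.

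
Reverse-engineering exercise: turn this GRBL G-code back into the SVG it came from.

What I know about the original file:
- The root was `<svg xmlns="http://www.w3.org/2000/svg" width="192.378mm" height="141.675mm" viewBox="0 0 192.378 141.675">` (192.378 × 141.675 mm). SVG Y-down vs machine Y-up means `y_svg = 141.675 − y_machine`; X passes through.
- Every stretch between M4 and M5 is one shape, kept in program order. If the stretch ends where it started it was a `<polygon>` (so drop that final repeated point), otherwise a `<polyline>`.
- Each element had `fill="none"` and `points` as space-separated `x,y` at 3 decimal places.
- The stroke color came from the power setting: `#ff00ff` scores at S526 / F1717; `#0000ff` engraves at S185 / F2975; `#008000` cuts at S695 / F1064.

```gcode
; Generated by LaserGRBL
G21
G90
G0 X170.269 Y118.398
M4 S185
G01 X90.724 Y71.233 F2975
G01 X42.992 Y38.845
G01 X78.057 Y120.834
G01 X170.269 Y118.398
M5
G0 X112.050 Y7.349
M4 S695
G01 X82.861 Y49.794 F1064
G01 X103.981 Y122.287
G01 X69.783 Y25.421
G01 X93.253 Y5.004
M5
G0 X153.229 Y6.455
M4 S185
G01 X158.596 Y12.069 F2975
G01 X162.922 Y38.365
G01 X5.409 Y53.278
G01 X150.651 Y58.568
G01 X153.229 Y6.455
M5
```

Machine Y-up, SVG Y-down with viewBox height 141.675, so y_svg = 141.675 − y_machine; X carries over.

Run 1: S185 ⇒ engrave layer `#0000ff`. The run returns to its start, so emit a `<polygon>` with points (Y-flipped): 170.269,23.277 90.724,70.442 42.992,102.830 78.057,20.841.

Run 2: power S695 maps to stroke `#008000` (cut). The run is open, so emit a `<polyline>` with points (Y-flipped): 112.050,134.326 82.861,91.881 103.981,19.388 69.783,116.254 93.253,136.671.

Run 3: power S185 maps to stroke `#0000ff` (engrave). The run returns to its start, so emit a `<polygon>` with points (Y-flipped): 153.229,135.220 158.596,129.606 162.922,103.310 5.409,88.397 150.651,83.107.

<svg xmlns="http://www.w3.org/2000/svg" width="192.378mm" height="141.675mm" viewBox="0 0 192.378 141.675">
  <polygon points="170.269,23.277 90.724,70.442 42.992,102.830 78.057,20.841" fill="none" stroke="#0000ff"/>
  <polyline points="112.050,134.326 82.861,91.881 103.981,19.388 69.783,116.254 93.253,136.671" fill="none" stroke="#008000"/>
  <polygon points="153.229,135.220 158.596,129.606 162.922,103.310 5.409,88.397 150.651,83.107" fill="none" stroke="#0000ff"/>
</svg>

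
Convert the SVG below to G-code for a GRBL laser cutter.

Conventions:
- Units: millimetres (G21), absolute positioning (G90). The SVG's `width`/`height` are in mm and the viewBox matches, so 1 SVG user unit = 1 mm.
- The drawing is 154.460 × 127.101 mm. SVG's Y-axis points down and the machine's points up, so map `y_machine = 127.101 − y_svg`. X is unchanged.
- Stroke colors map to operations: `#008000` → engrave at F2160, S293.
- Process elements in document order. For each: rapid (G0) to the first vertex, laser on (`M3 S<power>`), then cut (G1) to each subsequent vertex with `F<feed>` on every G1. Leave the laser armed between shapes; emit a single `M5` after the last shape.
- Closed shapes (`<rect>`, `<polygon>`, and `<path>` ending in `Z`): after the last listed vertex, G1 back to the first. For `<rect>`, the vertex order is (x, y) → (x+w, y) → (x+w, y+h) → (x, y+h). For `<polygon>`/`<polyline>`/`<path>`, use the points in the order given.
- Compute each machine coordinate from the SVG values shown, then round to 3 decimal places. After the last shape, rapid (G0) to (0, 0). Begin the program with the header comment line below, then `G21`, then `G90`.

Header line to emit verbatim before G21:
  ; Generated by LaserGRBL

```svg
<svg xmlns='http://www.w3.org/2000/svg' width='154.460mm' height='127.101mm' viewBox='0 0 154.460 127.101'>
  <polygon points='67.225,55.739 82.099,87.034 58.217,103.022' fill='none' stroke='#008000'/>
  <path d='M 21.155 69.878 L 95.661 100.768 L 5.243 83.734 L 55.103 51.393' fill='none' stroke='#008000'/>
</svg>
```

Since the viewBox matches the mm dimensions, user units are millimetres directly. The only transform is the Y-flip y_m = 127.101 − y_svg.

Shape 1 is a closed polygon drawn with `<polygon>`. Its stroke #008000 means engrave at S293, F2160. After flipping Y the toolpath is (67.225,71.362) → (82.099,40.067) → (58.217,24.079) → (67.225,71.362), returning to the start.

Shape 2 is a open polyline drawn with `<path>`. Its stroke #008000 means engrave at S293, F2160. After flipping Y the toolpath is (21.155,57.223) → (95.661,26.333) → (5.243,43.367) → (55.103,75.708).

; Generated by LaserGRBL
G21
G90
G0 X67.225 Y71.362
M3 S293
G1 X82.099 Y40.067 F2160
G1 X58.217 Y24.079 F2160
G1 X67.225 Y71.362 F2160
G0 X21.155 Y57.223
M3 S293
G1 X95.661 Y26.333 F2160
G1 X5.243 Y43.367 F2160
G1 X55.103 Y75.708 F2160
M5
G0 X0.000 Y0.000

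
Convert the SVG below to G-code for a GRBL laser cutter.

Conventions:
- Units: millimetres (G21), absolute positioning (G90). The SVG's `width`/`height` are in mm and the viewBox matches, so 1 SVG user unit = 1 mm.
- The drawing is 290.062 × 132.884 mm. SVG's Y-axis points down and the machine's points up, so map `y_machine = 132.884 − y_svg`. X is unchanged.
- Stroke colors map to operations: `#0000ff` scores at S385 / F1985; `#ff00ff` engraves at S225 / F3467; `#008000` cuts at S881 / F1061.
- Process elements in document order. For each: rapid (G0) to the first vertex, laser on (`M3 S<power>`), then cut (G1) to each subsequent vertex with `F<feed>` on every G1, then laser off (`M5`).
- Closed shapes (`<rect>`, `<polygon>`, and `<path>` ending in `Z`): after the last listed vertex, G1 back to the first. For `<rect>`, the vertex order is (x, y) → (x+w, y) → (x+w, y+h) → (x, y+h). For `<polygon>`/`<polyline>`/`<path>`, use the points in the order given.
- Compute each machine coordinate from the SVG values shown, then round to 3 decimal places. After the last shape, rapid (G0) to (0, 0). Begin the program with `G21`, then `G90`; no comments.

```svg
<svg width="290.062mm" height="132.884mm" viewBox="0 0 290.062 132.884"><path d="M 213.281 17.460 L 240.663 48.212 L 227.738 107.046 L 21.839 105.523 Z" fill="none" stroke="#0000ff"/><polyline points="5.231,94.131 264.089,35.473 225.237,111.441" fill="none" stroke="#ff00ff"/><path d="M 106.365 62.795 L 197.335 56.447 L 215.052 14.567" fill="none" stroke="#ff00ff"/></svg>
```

viewBox `0 0 290.062 132.884` with mm width/height → 1 unit = 1 mm. Flip: y_m = 132.884 − y_svg.

**Shape 1** — `<path>` closed polygon, stroke `#0000ff` → score (S385, F1985). Machine vertices: (213.281,115.424) → (240.663,84.672) → (227.738,25.838) → (21.839,27.361) → (213.281,115.424). Closed: final G1 returns to the first vertex.

**Shape 2** — `<polyline>` open polyline, stroke `#ff00ff` → engrave (S225, F3467). Machine vertices: (5.231,38.753) → (264.089,97.411) → (225.237,21.443). Open path.

**Shape 3** — `<path>` open polyline, stroke `#ff00ff` → engrave (S225, F3467). Machine vertices: (106.365,70.089) → (197.335,76.437) → (215.052,118.317). Open path.

G21
G90
G0 X213.281 Y115.424
M3 S385
G1 X240.663 Y84.672 F1985
G1 X227.738 Y25.838 F1985
G1 X21.839 Y27.361 F1985
G1 X213.281 Y115.424 F1985
M5
G0 X5.231 Y38.753
M3 S225
G1 X264.089 Y97.411 F3467
G1 X225.237 Y21.443 F3467
M5
G0 X106.365 Y70.089
M3 S225
G1 X197.335 Y76.437 F3467
G1 X215.052 Y118.317 F3467
M5
G0 X0.000 Y0.000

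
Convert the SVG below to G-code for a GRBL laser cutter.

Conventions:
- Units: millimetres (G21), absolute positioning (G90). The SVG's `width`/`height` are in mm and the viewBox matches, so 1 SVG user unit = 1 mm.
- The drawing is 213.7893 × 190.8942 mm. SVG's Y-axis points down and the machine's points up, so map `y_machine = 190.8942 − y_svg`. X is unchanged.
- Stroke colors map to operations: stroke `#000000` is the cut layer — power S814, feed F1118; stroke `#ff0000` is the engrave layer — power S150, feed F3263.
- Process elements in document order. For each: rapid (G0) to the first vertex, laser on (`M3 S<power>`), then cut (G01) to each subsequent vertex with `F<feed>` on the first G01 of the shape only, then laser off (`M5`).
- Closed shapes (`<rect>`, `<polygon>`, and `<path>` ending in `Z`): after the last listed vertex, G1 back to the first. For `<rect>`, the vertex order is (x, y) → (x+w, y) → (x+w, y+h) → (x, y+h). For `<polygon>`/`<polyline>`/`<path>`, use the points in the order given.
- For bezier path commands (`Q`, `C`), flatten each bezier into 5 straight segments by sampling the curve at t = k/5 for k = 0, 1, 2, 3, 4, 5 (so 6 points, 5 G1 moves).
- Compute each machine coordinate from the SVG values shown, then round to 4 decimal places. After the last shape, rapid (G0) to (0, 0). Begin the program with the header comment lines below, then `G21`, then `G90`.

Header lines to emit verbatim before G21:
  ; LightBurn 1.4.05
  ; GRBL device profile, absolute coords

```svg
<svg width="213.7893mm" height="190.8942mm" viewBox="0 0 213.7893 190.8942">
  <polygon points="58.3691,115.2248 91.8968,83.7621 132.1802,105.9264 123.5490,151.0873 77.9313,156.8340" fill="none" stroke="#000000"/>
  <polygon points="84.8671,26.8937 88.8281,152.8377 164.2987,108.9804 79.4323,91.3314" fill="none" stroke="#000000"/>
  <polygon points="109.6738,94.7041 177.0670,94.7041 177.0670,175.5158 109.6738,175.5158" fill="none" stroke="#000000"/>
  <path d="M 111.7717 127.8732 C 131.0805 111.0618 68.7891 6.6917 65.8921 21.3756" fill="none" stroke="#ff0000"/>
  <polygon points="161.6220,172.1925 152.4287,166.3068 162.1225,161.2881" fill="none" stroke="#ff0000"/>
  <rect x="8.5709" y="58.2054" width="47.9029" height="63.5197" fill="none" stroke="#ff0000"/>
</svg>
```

viewBox `0 0 213.7893 190.8942` with mm width/height → 1 unit = 1 mm. Flip: y_m = 190.8942 − y_svg.

**Shape 1** — `<polygon>` regular polygon, stroke `#000000` → cut (S814, F1118). Machine vertices: (58.3691,75.6694) → (91.8968,107.1321) → (132.1802,84.9678) → (123.5490,39.8069) → (77.9313,34.0602) → (58.3691,75.6694). Closed: final G1 returns to the first vertex.

**Shape 2** — `<polygon>` closed polygon, stroke `#000000` → cut (S814, F1118). Machine vertices: (84.8671,164.0005) → (88.8281,38.0565) → (164.2987,81.9138) → (79.4323,99.5628) → (84.8671,164.0005). Closed: final G1 returns to the first vertex.

**Shape 3** — `<polygon>` rectangle, stroke `#000000` → cut (S814, F1118). Machine vertices: (109.6738,96.1901) → (177.0670,96.1901) → (177.0670,15.3784) → (109.6738,15.3784) → (109.6738,96.1901). Closed: final G1 returns to the first vertex.

**Shape 4** — `<path>` cubic bezier, stroke `#ff0000` → engrave (S150, F3263). Control points (SVG): P0=(111.7717,127.8732), P1=(131.0805,111.0618), P2=(68.7891,6.6917), P3=(65.8921,21.3756); sampled at t=k/5. Machine vertices: (111.7717,63.0210) → (114.6929,81.9620) → (104.7978,111.9996) → (88.8542,143.2166) → (73.6297,165.6954) → (65.8921,169.5186). Open path.

**Shape 5** — `<polygon>` regular polygon, stroke `#ff0000` → engrave (S150, F3263). Machine vertices: (161.6220,18.7017) → (152.4287,24.5874) → (162.1225,29.6061) → (161.6220,18.7017). Closed: final G1 returns to the first vertex.

**Shape 6** — `<rect>` rectangle, stroke `#ff0000` → engrave (S150, F3263). Machine vertices: (8.5709,132.6888) → (56.4738,132.6888) → (56.4738,69.1691) → (8.5709,69.1691) → (8.5709,132.6888). Closed: final G1 returns to the first vertex.

; LightBurn 1.4.05
; GRBL device profile, absolute coords
G21
G90
G0 X58.3691 Y75.6694
M3 S814
G01 X91.8968 Y107.1321 F1118
G01 X132.1802 Y84.9678
G01 X123.5490 Y39.8069
G01 X77.9313 Y34.0602
G01 X58.3691 Y75.6694
M5
G0 X84.8671 Y164.0005
M3 S814
G01 X88.8281 Y38.0565 F1118
G01 X164.2987 Y81.9138
G01 X79.4323 Y99.5628
G01 X84.8671 Y164.0005
M5
G0 X109.6738 Y96.1901
M3 S814
G01 X177.0670 Y96.1901 F1118
G01 X177.0670 Y15.3784
G01 X109.6738 Y15.3784
G01 X109.6738 Y96.1901
M5
G0 X111.7717 Y63.0210
M3 S150
G01 X114.6929 Y81.9620 F3263
G01 X104.7978 Y111.9996
G01 X88.8542 Y143.2166
G01 X73.6297 Y165.6954
G01 X65.8921 Y169.5186
M5
G0 X161.6220 Y18.7017
M3 S150
G01 X152.4287 Y24.5874 F3263
G01 X162.1225 Y29.6061
G01 X161.6220 Y18.7017
M5
G0 X8.5709 Y132.6888
M3 S150
G01 X56.4738 Y132.6888 F3263
G01 X56.4738 Y69.1691
G01 X8.5709 Y69.1691
G01 X8.5709 Y132.6888
M5
G0 X0.0000 Y0.0000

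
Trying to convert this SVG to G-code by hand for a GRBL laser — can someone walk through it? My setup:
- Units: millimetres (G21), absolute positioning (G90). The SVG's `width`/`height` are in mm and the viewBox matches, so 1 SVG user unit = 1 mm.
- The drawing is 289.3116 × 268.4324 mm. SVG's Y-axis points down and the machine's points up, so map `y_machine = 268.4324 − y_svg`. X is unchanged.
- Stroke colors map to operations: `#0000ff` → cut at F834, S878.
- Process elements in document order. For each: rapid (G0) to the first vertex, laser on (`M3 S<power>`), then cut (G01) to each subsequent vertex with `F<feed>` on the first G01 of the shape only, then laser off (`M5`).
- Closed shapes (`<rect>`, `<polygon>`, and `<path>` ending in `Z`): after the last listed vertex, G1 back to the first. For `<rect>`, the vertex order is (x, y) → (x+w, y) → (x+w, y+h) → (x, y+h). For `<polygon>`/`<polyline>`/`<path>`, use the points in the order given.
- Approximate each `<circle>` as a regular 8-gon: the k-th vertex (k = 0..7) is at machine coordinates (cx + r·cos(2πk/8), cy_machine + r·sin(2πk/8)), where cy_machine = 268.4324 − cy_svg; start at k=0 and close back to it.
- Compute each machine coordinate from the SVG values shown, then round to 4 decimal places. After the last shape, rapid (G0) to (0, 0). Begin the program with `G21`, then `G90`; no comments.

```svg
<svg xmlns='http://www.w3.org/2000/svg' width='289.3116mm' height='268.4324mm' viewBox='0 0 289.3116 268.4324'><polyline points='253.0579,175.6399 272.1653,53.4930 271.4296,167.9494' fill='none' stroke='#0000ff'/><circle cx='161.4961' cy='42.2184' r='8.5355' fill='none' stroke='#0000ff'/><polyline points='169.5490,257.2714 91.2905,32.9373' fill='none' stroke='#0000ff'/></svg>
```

viewBox `0 0 289.3116 268.4324` with mm width/height → 1 unit = 1 mm. Flip: y_m = 268.4324 − y_svg.

**Shape 1** — `<polyline>` open polyline, stroke `#0000ff` → cut (S878, F834). Machine vertices: (253.0579,92.7925) → (272.1653,214.9394) → (271.4296,100.4830). Open path.

**Shape 2** — `<circle>` circle, stroke `#0000ff` → cut (S878, F834). Machine vertices: (170.0316,226.2140) → (167.5316,232.2495) → (161.4961,234.7495) → (155.4606,232.2495) → (152.9606,226.2140) → (155.4606,220.1785) → (161.4961,217.6785) → (167.5316,220.1785) → (170.0316,226.2140). Closed: final G1 returns to the first vertex.

**Shape 3** — `<polyline>` line segment, stroke `#0000ff` → cut (S878, F834). Machine vertices: (169.5490,11.1610) → (91.2905,235.4951). Open path.

G21
G90
G0 X253.0579 Y92.7925
M3 S878
G01 X272.1653 Y214.9394 F834
G01 X271.4296 Y100.4830
M5
G0 X170.0316 Y226.2140
M3 S878
G01 X167.5316 Y232.2495 F834
G01 X161.4961 Y234.7495
G01 X155.4606 Y232.2495
G01 X152.9606 Y226.2140
G01 X155.4606 Y220.1785
G01 X161.4961 Y217.6785
G01 X167.5316 Y220.1785
G01 X170.0316 Y226.2140
M5
G0 X169.5490 Y11.1610
M3 S878
G01 X91.2905 Y235.4951 F834
M5
G0 X0.0000 Y0.0000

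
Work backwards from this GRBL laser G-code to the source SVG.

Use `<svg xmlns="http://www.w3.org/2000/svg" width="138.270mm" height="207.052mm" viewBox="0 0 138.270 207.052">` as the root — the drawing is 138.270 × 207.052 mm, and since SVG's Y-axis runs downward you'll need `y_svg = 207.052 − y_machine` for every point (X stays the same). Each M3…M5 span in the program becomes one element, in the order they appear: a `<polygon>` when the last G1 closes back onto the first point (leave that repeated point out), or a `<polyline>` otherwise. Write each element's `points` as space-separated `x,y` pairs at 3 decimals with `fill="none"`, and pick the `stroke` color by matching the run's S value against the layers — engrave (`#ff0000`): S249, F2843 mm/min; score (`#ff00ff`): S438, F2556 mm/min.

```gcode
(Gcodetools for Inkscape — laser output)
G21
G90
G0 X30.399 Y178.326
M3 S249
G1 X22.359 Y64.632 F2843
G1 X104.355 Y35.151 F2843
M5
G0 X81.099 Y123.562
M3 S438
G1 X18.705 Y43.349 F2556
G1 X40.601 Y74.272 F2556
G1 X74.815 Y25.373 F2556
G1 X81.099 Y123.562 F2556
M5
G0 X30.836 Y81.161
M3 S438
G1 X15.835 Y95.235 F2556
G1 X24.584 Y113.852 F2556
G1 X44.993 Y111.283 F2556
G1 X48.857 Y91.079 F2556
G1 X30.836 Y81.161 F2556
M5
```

<svg xmlns="http://www.w3.org/2000/svg" width="138.270mm" height="207.052mm" viewBox="0 0 138.270 207.052">
  <polyline points="30.399,28.726 22.359,142.420 104.355,171.901" fill="none" stroke="#ff0000"/>
  <polygon points="81.099,83.490 18.705,163.703 40.601,132.780 74.815,181.679" fill="none" stroke="#ff00ff"/>
  <polygon points="30.836,125.891 15.835,111.817 24.584,93.200 44.993,95.769 48.857,115.973" fill="none" stroke="#ff00ff"/>
</svg>

y_svg = 207.052 − y_m.

[1] S249→`#ff0000` (engrave); open run; points: 30.399,28.726 22.359,142.420 104.355,171.901

[2] S438→`#ff00ff` (score); closed run; points: 81.099,83.490 18.705,163.703 40.601,132.780 74.815,181.679

[3] S438→`#ff00ff` (score); closed run; points: 30.836,125.891 15.835,111.817 24.584,93.200 44.993,95.769 48.857,115.973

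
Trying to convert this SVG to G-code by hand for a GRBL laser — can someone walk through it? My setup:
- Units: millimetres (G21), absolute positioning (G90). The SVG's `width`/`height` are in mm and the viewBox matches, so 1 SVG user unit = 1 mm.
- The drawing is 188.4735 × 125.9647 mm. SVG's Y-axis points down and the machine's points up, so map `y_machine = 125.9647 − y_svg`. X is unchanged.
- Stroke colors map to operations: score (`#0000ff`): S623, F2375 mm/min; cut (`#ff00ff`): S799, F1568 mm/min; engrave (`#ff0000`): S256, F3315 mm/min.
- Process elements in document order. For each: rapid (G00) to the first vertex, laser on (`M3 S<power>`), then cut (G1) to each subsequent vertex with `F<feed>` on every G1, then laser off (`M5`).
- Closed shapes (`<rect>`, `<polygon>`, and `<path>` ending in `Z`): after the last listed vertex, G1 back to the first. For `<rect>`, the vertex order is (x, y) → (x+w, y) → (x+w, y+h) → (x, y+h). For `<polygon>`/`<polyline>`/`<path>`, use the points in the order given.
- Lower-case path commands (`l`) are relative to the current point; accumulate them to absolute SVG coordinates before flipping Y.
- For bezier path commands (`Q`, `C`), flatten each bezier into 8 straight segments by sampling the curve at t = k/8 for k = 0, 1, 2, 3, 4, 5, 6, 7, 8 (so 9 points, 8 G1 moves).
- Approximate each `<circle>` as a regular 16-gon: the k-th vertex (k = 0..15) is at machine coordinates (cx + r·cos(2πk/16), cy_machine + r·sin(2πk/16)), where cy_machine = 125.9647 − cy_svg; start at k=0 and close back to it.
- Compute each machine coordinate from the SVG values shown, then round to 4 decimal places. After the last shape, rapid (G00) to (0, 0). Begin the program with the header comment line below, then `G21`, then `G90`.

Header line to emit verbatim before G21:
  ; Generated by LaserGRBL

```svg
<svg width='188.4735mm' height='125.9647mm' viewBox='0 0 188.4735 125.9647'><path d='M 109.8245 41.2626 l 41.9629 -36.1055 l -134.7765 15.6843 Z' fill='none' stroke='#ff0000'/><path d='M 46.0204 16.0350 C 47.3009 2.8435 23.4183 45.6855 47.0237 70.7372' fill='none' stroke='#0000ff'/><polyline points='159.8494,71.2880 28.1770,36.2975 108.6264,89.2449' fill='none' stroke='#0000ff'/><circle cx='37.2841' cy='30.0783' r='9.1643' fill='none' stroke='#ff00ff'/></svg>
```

viewBox `0 0 188.4735 125.9647` with mm width/height → 1 unit = 1 mm. Flip: y_m = 125.9647 − y_svg.

**Shape 1** — `<path>` closed polygon, stroke `#ff0000` → engrave (S256, F3315). Machine vertices: (109.8245,84.7021) → (151.7874,120.8076) → (17.0109,105.1233) → (109.8245,84.7021). Closed: final G1 returns to the first vertex.

**Shape 2** — `<path>` cubic bezier, stroke `#0000ff` → score (S623, F2375). Control points (SVG): P0=(46.0204,16.0350), P1=(47.3009,2.8435), P2=(23.4183,45.6855), P3=(47.0237,70.7372); sampled at t=k/8. Machine vertices: (46.0204,109.9297) → (45.4630,112.3941) → (43.3979,110.4705) → (40.6765,105.0241) → (38.1502,96.9198) → (36.6704,87.0229) → (37.0885,76.1985) → (40.2558,65.3116) → (47.0237,55.2275). Open path.

**Shape 3** — `<polyline>` open polyline, stroke `#0000ff` → score (S623, F2375). Machine vertices: (159.8494,54.6767) → (28.1770,89.6672) → (108.6264,36.7198). Open path.

**Shape 4** — `<circle>` circle, stroke `#ff00ff` → cut (S799, F1568). Machine vertices: (46.4484,95.8864) → (45.7508,99.3934) → (43.7642,102.3665) → (40.7911,104.3531) → (37.2841,105.0507) → (33.7771,104.3531) → (30.8040,102.3665) → (28.8174,99.3934) → (28.1198,95.8864) → (28.8174,92.3794) → (30.8040,89.4063) → (33.7771,87.4197) → (37.2841,86.7221) → (40.7911,87.4197) → (43.7642,89.4063) → (45.7508,92.3794) → (46.4484,95.8864). Closed: final G1 returns to the first vertex.

; Generated by LaserGRBL
G21
G90
G00 X109.8245 Y84.7021
M3 S256
G1 X151.7874 Y120.8076 F3315
G1 X17.0109 Y105.1233 F3315
G1 X109.8245 Y84.7021 F3315
M5
G00 X46.0204 Y109.9297
M3 S623
G1 X45.4630 Y112.3941 F2375
G1 X43.3979 Y110.4705 F2375
G1 X40.6765 Y105.0241 F2375
G1 X38.1502 Y96.9198 F2375
G1 X36.6704 Y87.0229 F2375
G1 X37.0885 Y76.1985 F2375
G1 X40.2558 Y65.3116 F2375
G1 X47.0237 Y55.2275 F2375
M5
G00 X159.8494 Y54.6767
M3 S623
G1 X28.1770 Y89.6672 F2375
G1 X108.6264 Y36.7198 F2375
M5
G00 X46.4484 Y95.8864
M3 S799
G1 X45.7508 Y99.3934 F1568
G1 X43.7642 Y102.3665 F1568
G1 X40.7911 Y104.3531 F1568
G1 X37.2841 Y105.0507 F1568
G1 X33.7771 Y104.3531 F1568
G1 X30.8040 Y102.3665 F1568
G1 X28.8174 Y99.3934 F1568
G1 X28.1198 Y95.8864 F1568
G1 X28.8174 Y92.3794 F1568
G1 X30.8040 Y89.4063 F1568
G1 X33.7771 Y87.4197 F1568
G1 X37.2841 Y86.7221 F1568
G1 X40.7911 Y87.4197 F1568
G1 X43.7642 Y89.4063 F1568
G1 X45.7508 Y92.3794 F1568
G1 X46.4484 Y95.8864 F1568
M5
G00 X0.0000 Y0.0000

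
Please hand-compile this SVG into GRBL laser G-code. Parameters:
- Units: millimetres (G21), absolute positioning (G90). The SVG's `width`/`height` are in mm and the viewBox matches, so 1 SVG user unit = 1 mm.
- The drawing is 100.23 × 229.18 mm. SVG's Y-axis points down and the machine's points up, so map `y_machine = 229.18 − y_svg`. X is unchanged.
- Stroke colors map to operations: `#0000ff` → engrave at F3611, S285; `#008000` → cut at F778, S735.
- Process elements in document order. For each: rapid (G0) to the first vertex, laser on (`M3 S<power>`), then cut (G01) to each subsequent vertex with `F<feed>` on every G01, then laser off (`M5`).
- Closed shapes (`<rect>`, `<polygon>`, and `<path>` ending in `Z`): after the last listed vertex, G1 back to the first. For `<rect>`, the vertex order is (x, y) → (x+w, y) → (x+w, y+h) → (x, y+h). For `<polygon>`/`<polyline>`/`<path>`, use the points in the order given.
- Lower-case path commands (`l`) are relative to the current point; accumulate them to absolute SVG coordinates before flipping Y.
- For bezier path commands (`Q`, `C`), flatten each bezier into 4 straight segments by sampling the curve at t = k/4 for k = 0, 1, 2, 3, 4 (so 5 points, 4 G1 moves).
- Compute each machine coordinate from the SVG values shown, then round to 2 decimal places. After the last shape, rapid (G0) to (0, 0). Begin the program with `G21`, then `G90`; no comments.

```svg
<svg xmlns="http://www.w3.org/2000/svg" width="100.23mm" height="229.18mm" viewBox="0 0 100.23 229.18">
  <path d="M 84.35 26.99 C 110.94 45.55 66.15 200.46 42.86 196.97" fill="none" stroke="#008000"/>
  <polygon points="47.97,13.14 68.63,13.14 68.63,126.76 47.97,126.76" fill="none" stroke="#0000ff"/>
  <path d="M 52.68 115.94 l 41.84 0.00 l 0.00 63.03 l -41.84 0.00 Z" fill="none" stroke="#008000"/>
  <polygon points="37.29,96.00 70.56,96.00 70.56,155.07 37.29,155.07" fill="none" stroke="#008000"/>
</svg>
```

G21
G90
G0 X84.35 Y202.19
M3 S735
G01 X92.36 Y167.31 F778
G01 X82.31 Y108.93 F778
G01 X62.91 Y54.69 F778
G01 X42.86 Y32.21 F778
M5
G0 X47.97 Y216.04
M3 S285
G01 X68.63 Y216.04 F3611
G01 X68.63 Y102.42 F3611
G01 X47.97 Y102.42 F3611
G01 X47.97 Y216.04 F3611
M5
G0 X52.68 Y113.24
M3 S735
G01 X94.52 Y113.24 F778
G01 X94.52 Y50.21 F778
G01 X52.68 Y50.21 F778
G01 X52.68 Y113.24 F778
M5
G0 X37.29 Y133.18
M3 S735
G01 X70.56 Y133.18 F778
G01 X70.56 Y74.11 F778
G01 X37.29 Y74.11 F778
G01 X37.29 Y133.18 F778
M5
G0 X0.00 Y0.00

1 u = 1 mm; y_m = 229.18 − y.

[1] `<path>` cubic bezier, #008000→cut S735 F778: (84.35,202.19) → (92.36,167.31) → (82.31,108.93) → (62.91,54.69) → (42.86,32.21)

[2] `<polygon>` rectangle, #0000ff→engrave S285 F3611: (47.97,216.04) → (68.63,216.04) → (68.63,102.42) → (47.97,102.42) → (47.97,216.04) (closed)

[3] `<path>` rectangle, #008000→cut S735 F778: (52.68,113.24) → (94.52,113.24) → (94.52,50.21) → (52.68,50.21) → (52.68,113.24) (closed)

[4] `<polygon>` rectangle, #008000→cut S735 F778: (37.29,133.18) → (70.56,133.18) → (70.56,74.11) → (37.29,74.11) → (37.29,133.18) (closed)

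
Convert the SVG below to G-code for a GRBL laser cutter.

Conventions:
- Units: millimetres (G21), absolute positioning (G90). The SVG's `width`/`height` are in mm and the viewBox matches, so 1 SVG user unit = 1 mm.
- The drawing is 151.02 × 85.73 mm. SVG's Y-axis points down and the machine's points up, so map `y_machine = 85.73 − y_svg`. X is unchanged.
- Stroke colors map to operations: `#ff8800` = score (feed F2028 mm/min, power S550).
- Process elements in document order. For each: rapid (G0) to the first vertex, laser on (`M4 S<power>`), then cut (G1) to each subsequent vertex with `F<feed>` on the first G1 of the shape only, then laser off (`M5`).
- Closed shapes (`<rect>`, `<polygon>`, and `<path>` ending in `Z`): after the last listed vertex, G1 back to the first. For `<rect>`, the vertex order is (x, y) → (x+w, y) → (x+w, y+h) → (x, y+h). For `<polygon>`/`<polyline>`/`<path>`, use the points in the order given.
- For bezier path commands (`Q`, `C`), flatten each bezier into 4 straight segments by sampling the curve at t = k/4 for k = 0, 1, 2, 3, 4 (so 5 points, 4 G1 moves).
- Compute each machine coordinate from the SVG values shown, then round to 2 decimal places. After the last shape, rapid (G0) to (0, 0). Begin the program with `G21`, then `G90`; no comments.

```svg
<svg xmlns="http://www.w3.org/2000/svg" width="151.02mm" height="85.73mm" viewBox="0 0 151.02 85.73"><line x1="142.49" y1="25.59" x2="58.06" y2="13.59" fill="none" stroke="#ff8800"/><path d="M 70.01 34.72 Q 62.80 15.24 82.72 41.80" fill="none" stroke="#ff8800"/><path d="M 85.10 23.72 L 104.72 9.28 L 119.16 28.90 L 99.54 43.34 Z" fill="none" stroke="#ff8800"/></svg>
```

viewBox `0 0 151.02 85.73` with mm width/height → 1 unit = 1 mm. Flip: y_m = 85.73 − y_svg.

**Shape 1** — `<line>` line segment, stroke `#ff8800` → score (S550, F2028). Machine vertices: (142.49,60.14) → (58.06,72.14). Open path.

**Shape 2** — `<path>` quadratic bezier, stroke `#ff8800` → score (S550, F2028). Control points (SVG): P0=(70.01,34.72), P1=(62.80,15.24), P2=(82.72,41.80); sampled at t=k/4. Machine vertices: (70.01,51.01) → (68.10,57.87) → (69.58,58.98) → (74.46,54.33) → (82.72,43.93). Open path.

**Shape 3** — `<path>` regular polygon, stroke `#ff8800` → score (S550, F2028). Machine vertices: (85.10,62.01) → (104.72,76.45) → (119.16,56.83) → (99.54,42.39) → (85.10,62.01). Closed: final G1 returns to the first vertex.

G21
G90
G0 X142.49 Y60.14
M4 S550
G1 X58.06 Y72.14 F2028
M5
G0 X70.01 Y51.01
M4 S550
G1 X68.10 Y57.87 F2028
G1 X69.58 Y58.98
G1 X74.46 Y54.33
G1 X82.72 Y43.93
M5
G0 X85.10 Y62.01
M4 S550
G1 X104.72 Y76.45 F2028
G1 X119.16 Y56.83
G1 X99.54 Y42.39
G1 X85.10 Y62.01
M5
G0 X0.00 Y0.00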